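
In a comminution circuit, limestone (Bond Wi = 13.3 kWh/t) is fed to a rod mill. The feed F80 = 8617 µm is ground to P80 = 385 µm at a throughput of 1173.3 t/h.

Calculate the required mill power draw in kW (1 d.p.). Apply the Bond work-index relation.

P = 6271.9 kW

W = 10·Wi·(P80^(-½) − F80^(-½))
W = 10·13.3·(1/√385 − 1/√8617) = 10·13.3·(0.040192) = 5.3455 kWh/t
P_mill = W·ṁ = 5.3455·1173.3 = 6271.9 kW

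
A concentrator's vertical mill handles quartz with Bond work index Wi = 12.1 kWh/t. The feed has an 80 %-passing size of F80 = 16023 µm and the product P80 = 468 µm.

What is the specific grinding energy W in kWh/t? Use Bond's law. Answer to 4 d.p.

W = 10 Wi / √P80 − 10 Wi / √F80
1/√468 = 0.046225;  1/√16023 = 0.007900
W = 10·12.1·(0.046225 − 0.007900) = 4.6373 kWh/t

W = 4.6373 kWh/t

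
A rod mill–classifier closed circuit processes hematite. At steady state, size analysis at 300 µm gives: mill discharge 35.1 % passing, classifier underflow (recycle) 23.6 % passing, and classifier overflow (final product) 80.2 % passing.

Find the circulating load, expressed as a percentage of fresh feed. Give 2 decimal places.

Classifier node, passing 300 µm:
(1+r)d = ru + o → r = (o−d)/(d−u)
r = (80.2 − 35.1)/(35.1 − 23.6) = 45.1/11.5 = 3.9217
CL = 100·r = 392.17 %

CL = 392.17 %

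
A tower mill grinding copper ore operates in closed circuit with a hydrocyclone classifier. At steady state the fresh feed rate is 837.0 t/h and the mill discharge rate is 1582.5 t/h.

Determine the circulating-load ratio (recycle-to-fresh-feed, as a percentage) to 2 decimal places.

Steady state: M = F + R.
R = M − F = 1582.5 − 837.0 = 745.5 t/h
CL = 100·R/F = 100·745.5/837.0 = 89.07 %

CL = 89.07 %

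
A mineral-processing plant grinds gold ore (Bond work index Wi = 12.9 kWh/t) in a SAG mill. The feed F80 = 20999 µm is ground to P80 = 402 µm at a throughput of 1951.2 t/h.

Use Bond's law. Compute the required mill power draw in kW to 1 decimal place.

P = 10816.9 kW

W = 10·Wi·[P80^(−½) − F80^(−½)]
W = 10·12.9·(1/√402 − 1/√20999) = 10·12.9·(0.042975) = 5.5437 kWh/t
Mill draw = 5.5437 × 1951.2 = 10816.9 kW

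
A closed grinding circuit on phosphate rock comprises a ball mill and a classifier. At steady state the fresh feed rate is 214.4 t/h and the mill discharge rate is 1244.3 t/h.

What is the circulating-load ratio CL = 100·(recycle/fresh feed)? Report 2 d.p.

CL = 480.36 %

Discharge = new feed + return, hence
R = M − F = 1244.3 − 214.4 = 1029.9 t/h
CL = 100·R/F = 100·1029.9/214.4 = 480.36 %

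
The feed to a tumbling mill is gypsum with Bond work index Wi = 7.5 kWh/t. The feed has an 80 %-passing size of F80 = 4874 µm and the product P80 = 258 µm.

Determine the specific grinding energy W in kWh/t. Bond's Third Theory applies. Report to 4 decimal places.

W = 3.5950 kWh/t

Bond:  W = 10 Wi (1/√P − 1/√F)
1/√258 = 0.062257;  1/√4874 = 0.014324
W = 10·7.5·(0.062257 − 0.014324) = 3.5950 kWh/t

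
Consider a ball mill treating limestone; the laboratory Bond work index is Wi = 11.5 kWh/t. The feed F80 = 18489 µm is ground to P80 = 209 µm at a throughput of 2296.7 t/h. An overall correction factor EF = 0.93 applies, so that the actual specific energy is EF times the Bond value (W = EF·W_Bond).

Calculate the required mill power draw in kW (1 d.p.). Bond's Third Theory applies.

Bond: W = 10·Wi·(1/√P80 − 1/√F80)
W = 10·11.5·(1/√209 − 1/√18489) = 10·11.5·(0.061817) = 7.1090 kWh/t
W_actual = 0.93 × 7.1090 = 6.6113 kWh/t
Power = W × throughput = 6.6113 kWh/t × 2296.7 t/h = 15184.3 kW

P = 15184.3 kW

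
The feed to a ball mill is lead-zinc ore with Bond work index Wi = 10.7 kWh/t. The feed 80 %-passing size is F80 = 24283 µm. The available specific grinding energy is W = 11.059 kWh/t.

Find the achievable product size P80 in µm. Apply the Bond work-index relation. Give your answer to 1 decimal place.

P80 = 83.0 µm

W_Bond = 10·Wi·(1/√P₈₀ − 1/√F₈₀)
P80^-0.5 = F80^-0.5 + W/(10 Wi)
  = 11.0590/(10·10.7) + 1/√24283 = 0.103355 + 0.006417 = 0.109772
P80 = (1/0.109772)² = 9.1098² = 82.99 µm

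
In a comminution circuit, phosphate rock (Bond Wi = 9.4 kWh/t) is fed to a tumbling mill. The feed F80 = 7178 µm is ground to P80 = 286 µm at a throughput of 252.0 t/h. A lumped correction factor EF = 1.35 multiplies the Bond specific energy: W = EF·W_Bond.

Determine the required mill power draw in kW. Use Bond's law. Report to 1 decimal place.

P = 1513.5 kW

Bond: W = 10·Wi·(1/√P80 − 1/√F80)
W = 10·9.4·(1/√286 − 1/√7178) = 10·9.4·(0.047328) = 4.4488 kWh/t
W_actual = 1.35 × 4.4488 = 6.0059 kWh/t
P_mill = W·ṁ = 6.0059·252.0 = 1513.5 kW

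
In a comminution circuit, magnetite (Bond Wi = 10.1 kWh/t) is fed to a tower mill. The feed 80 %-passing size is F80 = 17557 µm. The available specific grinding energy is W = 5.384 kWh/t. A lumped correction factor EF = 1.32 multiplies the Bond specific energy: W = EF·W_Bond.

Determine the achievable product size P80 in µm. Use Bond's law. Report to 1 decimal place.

P80 = 435.3 µm

Bond: W = 10·Wi·(1/√P80 − 1/√F80)
W_Bond = W / EF = 5.384 / 1.32 = 4.0788 kWh/t
1/√P80 = 1/√F80 + W_Bond/(10·Wi)
  = 4.0788/(10·10.1) + 1/√17557 = 0.040384 + 0.007547 = 0.047931
P80 = (1/0.047931)² = 20.8633² = 435.28 µm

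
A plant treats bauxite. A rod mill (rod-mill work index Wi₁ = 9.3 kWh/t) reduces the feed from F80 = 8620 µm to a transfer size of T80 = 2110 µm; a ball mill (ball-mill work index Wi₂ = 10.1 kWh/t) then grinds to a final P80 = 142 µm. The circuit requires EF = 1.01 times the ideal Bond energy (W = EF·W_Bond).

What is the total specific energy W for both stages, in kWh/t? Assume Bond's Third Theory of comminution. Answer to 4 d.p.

W = 7.3729 kWh/t

W_Bond = 10·Wi·(1/√P₈₀ − 1/√F₈₀)
Stage 1 (8620→2110 µm, Wi₁=9.3): W₁ = 10·9.3·(0.021770 − 0.010771) = 1.0229 kWh/t
Stage 2 (2110→142 µm, Wi₂=10.1): W₂ = 10·10.1·(0.083918 − 0.021770) = 6.2770 kWh/t
W = W₁ + W₂ = 1.0229 + 6.2770 = 7.2999 kWh/t
With EF = 1.01: W = 7.2999·1.01 = 7.3729 kWh/t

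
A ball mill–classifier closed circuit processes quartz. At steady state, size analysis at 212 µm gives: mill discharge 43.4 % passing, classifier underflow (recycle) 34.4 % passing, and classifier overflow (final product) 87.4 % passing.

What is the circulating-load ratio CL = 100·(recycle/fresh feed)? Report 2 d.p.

CL = 488.89 %

Classifier node, passing 212 µm:
d + r·d = r·u + o → r(d−u) = o−d
r = (87.4 − 43.4)/(43.4 − 34.4) = 44.0/9.0 = 4.8889
CL = 100·r = 488.89 %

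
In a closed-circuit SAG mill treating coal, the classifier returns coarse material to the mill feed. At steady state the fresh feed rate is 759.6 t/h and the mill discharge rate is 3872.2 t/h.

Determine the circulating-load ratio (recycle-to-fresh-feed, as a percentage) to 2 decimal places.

CL = 409.77 %

Discharge = new feed + return, hence
R = M − F = 3872.2 − 759.6 = 3112.6 t/h
CL = 100·R/F = 100·3112.6/759.6 = 409.77 %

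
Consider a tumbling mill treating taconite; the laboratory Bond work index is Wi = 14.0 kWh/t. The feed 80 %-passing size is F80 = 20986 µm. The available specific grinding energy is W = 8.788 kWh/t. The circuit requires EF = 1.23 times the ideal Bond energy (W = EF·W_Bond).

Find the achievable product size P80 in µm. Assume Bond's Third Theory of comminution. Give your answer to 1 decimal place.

W = 10 Wi (P80^-0.5 − F80^-0.5)
W_Bond = W / EF = 8.788 / 1.23 = 7.1447 kWh/t
⇒ 1/√P80 = W_Bond/(10·Wi) + 1/√F80
  = 7.1447/(10·14.0) + 1/√20986 = 0.051034 + 0.006903 = 0.057937
P80 = (1/0.057937)² = 17.2602² = 297.92 µm

P80 = 297.9 µm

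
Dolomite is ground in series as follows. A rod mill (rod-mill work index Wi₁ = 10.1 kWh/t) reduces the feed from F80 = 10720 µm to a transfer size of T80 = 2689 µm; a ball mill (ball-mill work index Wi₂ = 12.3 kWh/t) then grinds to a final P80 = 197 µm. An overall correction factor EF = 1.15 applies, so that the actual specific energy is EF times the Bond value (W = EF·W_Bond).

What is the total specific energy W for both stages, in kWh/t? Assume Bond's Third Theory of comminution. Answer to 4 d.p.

Bond: W = 10·Wi·(1/√P80 − 1/√F80)
Stage 1 (10720→2689 µm, Wi₁=10.1): W₁ = 10·10.1·(0.019284 − 0.009658) = 0.9722 kWh/t
Stage 2 (2689→197 µm, Wi₂=12.3): W₂ = 10·12.3·(0.071247 − 0.019284) = 6.3914 kWh/t
W = W₁ + W₂ = 0.9722 + 6.3914 = 7.3636 kWh/t
Apply correction: 7.3636 × 1.15 = 8.4682 kWh/t

W = 8.4682 kWh/t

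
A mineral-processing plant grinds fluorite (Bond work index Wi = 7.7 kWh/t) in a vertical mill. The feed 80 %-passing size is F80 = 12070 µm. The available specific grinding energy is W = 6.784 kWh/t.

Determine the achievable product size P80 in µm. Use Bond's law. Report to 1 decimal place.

W = 10·Wi·(P80^(-½) − F80^(-½))
P80^-0.5 = F80^-0.5 + W/(10 Wi)
  = 6.7840/(10·7.7) + 1/√12070 = 0.088104 + 0.009102 = 0.097206
P80 = (1/0.097206)² = 10.2874² = 105.83 µm

P80 = 105.8 µm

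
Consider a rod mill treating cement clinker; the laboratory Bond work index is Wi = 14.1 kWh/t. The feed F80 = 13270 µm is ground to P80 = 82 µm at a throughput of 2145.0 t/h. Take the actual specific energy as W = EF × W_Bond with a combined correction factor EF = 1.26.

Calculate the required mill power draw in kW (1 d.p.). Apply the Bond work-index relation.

P = 38775.2 kW

W = 10·Wi·(P80^(-½) − F80^(-½))
W = 10·14.1·(1/√82 − 1/√13270) = 10·14.1·(0.101751) = 14.3468 kWh/t
Apply correction: 14.3468 × 1.26 = 18.0770 kWh/t
Power = W × throughput = 18.0770 kWh/t × 2145.0 t/h = 38775.2 kW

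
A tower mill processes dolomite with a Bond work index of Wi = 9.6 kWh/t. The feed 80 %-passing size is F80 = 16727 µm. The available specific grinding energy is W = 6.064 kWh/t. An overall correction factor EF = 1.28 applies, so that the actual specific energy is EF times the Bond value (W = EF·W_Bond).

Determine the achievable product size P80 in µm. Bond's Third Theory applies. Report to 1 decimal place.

W = 10 Wi (1/√P80 − 1/√F80)  [Bond]
W_Bond = W / EF = 6.064 / 1.28 = 4.7375 kWh/t
P80^(−½) = W_Bond/(10 Wi) + F80^(−½)
  = 4.7375/(10·9.6) + 1/√16727 = 0.049349 + 0.007732 = 0.057081
P80 = (1/0.057081)² = 17.5190² = 306.91 µm

P80 = 306.9 µm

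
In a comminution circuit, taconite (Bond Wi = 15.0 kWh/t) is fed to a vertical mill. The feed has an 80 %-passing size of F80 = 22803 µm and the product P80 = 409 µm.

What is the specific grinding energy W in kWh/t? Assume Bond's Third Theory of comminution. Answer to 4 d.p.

W = 10 Wi (1/√P80 − 1/√F80)  [Bond]
1/√409 = 0.049447;  1/√22803 = 0.006622
W = 10·15.0·(0.049447 − 0.006622) = 6.4237 kWh/t

W = 6.4237 kWh/t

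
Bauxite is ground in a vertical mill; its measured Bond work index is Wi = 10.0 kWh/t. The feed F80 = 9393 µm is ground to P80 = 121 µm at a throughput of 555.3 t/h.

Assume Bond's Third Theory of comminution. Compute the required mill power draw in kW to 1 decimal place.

P = 4475.2 kW

W = 10·Wi·[P80^(−½) − F80^(−½)]
W = 10·10.0·(1/√121 − 1/√9393) = 10·10.0·(0.080591) = 8.0591 kWh/t
P_mill = W·ṁ = 8.0591·555.3 = 4475.2 kW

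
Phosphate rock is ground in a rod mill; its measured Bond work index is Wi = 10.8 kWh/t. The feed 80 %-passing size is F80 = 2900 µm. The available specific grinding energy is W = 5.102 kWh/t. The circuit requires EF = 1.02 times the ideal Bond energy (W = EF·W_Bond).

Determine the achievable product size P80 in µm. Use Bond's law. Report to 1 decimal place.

P80 = 237.5 µm

W = 10 Wi (1/√P80 − 1/√F80)  [Bond]
W_Bond = W / EF = 5.102 / 1.02 = 5.0020 kWh/t
1/√P80 = 1/√F80 + W_Bond/(10·Wi)
  = 5.0020/(10·10.8) + 1/√2900 = 0.046314 + 0.018570 = 0.064884
P80 = (1/0.064884)² = 15.4121² = 237.53 µm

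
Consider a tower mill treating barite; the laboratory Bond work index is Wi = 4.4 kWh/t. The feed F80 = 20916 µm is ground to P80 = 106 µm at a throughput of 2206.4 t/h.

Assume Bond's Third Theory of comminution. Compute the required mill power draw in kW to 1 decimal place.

P = 8758.1 kW

W = 10·Wi·(P80^(-½) − F80^(-½))
W = 10·4.4·(1/√106 − 1/√20916) = 10·4.4·(0.090214) = 3.9694 kWh/t
P_mill = W·ṁ = 3.9694·2206.4 = 8758.1 kW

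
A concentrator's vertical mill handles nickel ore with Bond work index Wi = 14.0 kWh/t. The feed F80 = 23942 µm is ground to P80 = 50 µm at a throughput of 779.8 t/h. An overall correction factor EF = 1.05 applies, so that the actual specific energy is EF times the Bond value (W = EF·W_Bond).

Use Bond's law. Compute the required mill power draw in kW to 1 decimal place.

W = 10 Wi (1/√P80 − 1/√F80)  [Bond]
W = 10·14.0·(1/√50 − 1/√23942) = 10·14.0·(0.134959) = 18.8942 kWh/t
W_actual = 1.05 × 18.8942 = 19.8389 kWh/t
Power = W × throughput = 19.8389 kWh/t × 779.8 t/h = 15470.4 kW

P = 15470.4 kW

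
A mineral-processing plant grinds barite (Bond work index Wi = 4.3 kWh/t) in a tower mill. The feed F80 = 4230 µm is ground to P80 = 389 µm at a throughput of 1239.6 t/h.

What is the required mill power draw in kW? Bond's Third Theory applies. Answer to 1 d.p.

P = 1883.0 kW

W_Bond = 10·Wi·(1/√P₈₀ − 1/√F₈₀)
W = 10·4.3·(1/√389 − 1/√4230) = 10·4.3·(0.035326) = 1.5190 kWh/t
Mill draw = 1.5190 × 1239.6 = 1883.0 kW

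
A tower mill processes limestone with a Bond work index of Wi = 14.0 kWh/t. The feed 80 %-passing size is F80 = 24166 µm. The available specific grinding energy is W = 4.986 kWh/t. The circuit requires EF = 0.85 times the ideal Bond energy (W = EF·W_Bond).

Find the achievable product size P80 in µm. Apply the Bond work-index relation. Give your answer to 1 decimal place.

W = 10·Wi·(P80^(-½) − F80^(-½))
W_Bond = W / EF = 4.986 / 0.85 = 5.8659 kWh/t
⇒ 1/√P80 = W_Bond/(10·Wi) + 1/√F80
  = 5.8659/(10·14.0) + 1/√24166 = 0.041899 + 0.006433 = 0.048332
P80 = (1/0.048332)² = 20.6903² = 428.09 µm

P80 = 428.1 µm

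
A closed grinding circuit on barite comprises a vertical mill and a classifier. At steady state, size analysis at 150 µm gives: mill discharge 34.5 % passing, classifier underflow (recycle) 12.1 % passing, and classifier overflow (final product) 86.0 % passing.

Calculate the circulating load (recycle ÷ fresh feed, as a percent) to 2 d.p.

CL = 229.91 %

Balance %-passing 150 µm (r = R/F):
Fd + Rd = Ru + Fo ⇒ R/F = (o−d)/(d−u)
r = (86.0 − 34.5)/(34.5 − 12.1) = 51.5/22.4 = 2.2991
CL = 100·r = 229.91 %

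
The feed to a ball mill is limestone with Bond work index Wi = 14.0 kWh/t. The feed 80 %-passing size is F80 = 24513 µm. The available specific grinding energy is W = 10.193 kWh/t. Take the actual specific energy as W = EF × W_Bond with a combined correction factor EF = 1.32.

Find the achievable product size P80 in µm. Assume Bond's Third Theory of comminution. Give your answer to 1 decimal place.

P80 = 264.0 µm

W = 10 Wi / √P80 − 10 Wi / √F80
W_Bond = W / EF = 10.193 / 1.32 = 7.7220 kWh/t
P80^(−½) = W_Bond/(10 Wi) + F80^(−½)
  = 7.7220/(10·14.0) + 1/√24513 = 0.055157 + 0.006387 = 0.061544
P80 = (1/0.061544)² = 16.2485² = 264.01 µm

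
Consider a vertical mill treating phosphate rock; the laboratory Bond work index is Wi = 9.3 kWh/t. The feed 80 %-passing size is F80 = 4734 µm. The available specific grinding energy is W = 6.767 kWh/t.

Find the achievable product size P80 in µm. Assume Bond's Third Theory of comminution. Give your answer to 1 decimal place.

Bond: W = 10·Wi·(1/√P80 − 1/√F80)
1/√P80 = 1/√F80 + W/(10·Wi)
  = 6.7670/(10·9.3) + 1/√4734 = 0.072763 + 0.014534 = 0.087297
P80 = (1/0.087297)² = 11.4551² = 131.22 µm

P80 = 131.2 µm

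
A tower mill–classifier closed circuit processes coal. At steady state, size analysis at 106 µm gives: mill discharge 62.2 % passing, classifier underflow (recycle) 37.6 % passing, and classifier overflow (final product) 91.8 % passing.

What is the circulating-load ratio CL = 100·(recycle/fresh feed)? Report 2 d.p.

Mass balance on the −106 µm fraction:
(1+r)·d = r·u + o ⇒ r = (o−d)/(d−u)
r = (91.8 − 62.2)/(62.2 − 37.6) = 29.6/24.6 = 1.2033
CL = 100·r = 120.33 %

CL = 120.33 %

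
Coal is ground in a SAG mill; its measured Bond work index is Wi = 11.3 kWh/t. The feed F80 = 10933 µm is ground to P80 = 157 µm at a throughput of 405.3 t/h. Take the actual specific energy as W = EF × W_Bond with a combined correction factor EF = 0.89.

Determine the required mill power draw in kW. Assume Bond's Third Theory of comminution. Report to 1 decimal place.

W_Bond = 10·Wi·(1/√P₈₀ − 1/√F₈₀)
W = 10·11.3·(1/√157 − 1/√10933) = 10·11.3·(0.070245) = 7.9377 kWh/t
With EF = 0.89: W = 7.9377·0.89 = 7.0645 kWh/t
P = W·T = 7.0645·405.3 = 2863.3 kW

P = 2863.3 kW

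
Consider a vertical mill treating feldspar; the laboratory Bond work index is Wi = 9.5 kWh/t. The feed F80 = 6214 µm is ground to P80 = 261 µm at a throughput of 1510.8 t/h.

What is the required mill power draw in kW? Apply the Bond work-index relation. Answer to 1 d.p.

W = 10 Wi (1/√P80 − 1/√F80)  [Bond]
W = 10·9.5·(1/√261 − 1/√6214) = 10·9.5·(0.049213) = 4.6752 kWh/t
P_mill = W·ṁ = 4.6752·1510.8 = 7063.3 kW

P = 7063.3 kW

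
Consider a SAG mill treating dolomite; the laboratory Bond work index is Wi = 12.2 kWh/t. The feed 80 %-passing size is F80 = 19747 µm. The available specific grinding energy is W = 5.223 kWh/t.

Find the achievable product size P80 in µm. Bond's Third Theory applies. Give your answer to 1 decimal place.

W = 10 Wi (P80^-0.5 − F80^-0.5)
P80^-0.5 = F80^-0.5 + W/(10 Wi)
  = 5.2230/(10·12.2) + 1/√19747 = 0.042811 + 0.007116 = 0.049928
P80 = (1/0.049928)² = 20.0290² = 401.16 µm

P80 = 401.2 µm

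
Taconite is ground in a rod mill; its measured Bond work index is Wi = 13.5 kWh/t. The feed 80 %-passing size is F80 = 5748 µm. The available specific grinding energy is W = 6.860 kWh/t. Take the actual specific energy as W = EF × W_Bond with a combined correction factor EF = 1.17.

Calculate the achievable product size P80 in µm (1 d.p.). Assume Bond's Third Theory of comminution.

P80 = 311.9 µm

W = 10·Wi·[P80^(−½) − F80^(−½)]
W_Bond = W / EF = 6.860 / 1.17 = 5.8632 kWh/t
⇒ 1/√P80 = W_Bond/(10·Wi) + 1/√F80
  = 5.8632/(10·13.5) + 1/√5748 = 0.043431 + 0.013190 = 0.056621
P80 = (1/0.056621)² = 17.6612² = 311.92 µm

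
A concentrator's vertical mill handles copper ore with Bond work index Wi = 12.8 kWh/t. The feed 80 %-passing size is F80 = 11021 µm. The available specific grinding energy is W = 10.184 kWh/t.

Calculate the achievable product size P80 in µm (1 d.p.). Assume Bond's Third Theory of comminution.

Bond:  W = 10 Wi (1/√P − 1/√F)
P80^-0.5 = F80^-0.5 + W/(10 Wi)
  = 10.1840/(10·12.8) + 1/√11021 = 0.079562 + 0.009526 = 0.089088
P80 = (1/0.089088)² = 11.2249² = 126.00 µm

P80 = 126.0 µm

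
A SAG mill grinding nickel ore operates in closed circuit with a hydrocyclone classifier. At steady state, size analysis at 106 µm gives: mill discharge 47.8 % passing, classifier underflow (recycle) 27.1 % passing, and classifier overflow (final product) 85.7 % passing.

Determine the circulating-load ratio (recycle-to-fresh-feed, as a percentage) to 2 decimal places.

CL = 183.09 %

Let r = R/F. Size balance at 106 µm:
d + r·d = r·u + o → r(d−u) = o−d
r = (85.7 − 47.8)/(47.8 − 27.1) = 37.9/20.7 = 1.8309
CL = 100·r = 183.09 %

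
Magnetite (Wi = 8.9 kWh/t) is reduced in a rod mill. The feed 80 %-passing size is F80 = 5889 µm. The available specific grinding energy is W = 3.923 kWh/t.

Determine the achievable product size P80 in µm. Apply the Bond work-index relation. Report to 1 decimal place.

P80 = 306.6 µm

W = 10 Wi (P80^-0.5 − F80^-0.5)
P80^(−½) = W/(10 Wi) + F80^(−½)
  = 3.9230/(10·8.9) + 1/√5889 = 0.044079 + 0.013031 = 0.057110
P80 = (1/0.057110)² = 17.5102² = 306.61 µm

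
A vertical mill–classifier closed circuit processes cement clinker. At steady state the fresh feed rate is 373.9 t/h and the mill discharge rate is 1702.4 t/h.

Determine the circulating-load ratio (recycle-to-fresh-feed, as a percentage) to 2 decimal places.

CL = 355.31 %

Steady state: M = F + R.
R = M − F = 1702.4 − 373.9 = 1328.5 t/h
CL = 100·R/F = 100·1328.5/373.9 = 355.31 %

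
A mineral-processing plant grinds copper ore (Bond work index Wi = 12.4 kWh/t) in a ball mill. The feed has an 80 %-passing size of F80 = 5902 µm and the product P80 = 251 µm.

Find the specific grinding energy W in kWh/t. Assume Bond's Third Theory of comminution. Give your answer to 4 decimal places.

W = 6.2127 kWh/t

W_Bond = 10·Wi·(1/√P₈₀ − 1/√F₈₀)
1/√251 = 0.063119;  1/√5902 = 0.013017
W = 10·12.4·(0.063119 − 0.013017) = 6.2127 kWh/t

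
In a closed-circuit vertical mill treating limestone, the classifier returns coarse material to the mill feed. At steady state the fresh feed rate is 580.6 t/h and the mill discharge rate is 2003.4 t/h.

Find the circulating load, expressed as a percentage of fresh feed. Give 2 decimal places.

Steady state: M = F + R.
R = M − F = 2003.4 − 580.6 = 1422.8 t/h
CL = 100·R/F = 100·1422.8/580.6 = 245.06 %

CL = 245.06 %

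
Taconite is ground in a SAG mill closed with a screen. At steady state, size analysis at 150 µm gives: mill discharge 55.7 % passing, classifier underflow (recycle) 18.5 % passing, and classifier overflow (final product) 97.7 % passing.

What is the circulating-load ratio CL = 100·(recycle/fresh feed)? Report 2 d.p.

Classifier node, passing 150 µm:
(1+r)d = ru + o → r = (o−d)/(d−u)
r = (97.7 − 55.7)/(55.7 − 18.5) = 42.0/37.2 = 1.1290
CL = 100·r = 112.90 %

CL = 112.90 %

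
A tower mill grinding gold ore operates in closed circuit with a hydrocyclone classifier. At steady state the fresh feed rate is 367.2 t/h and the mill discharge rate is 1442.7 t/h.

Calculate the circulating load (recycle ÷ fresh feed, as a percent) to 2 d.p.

CL = 292.89 %

Steady state: M = F + R.
R = M − F = 1442.7 − 367.2 = 1075.5 t/h
CL = 100·R/F = 100·1075.5/367.2 = 292.89 %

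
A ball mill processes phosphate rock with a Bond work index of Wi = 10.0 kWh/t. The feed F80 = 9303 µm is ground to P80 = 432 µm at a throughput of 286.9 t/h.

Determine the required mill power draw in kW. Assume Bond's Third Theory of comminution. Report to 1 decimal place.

Bond:  W = 10 Wi (1/√P − 1/√F)
W = 10·10.0·(1/√432 − 1/√9303) = 10·10.0·(0.037745) = 3.7745 kWh/t
P_mill = W·ṁ = 3.7745·286.9 = 1082.9 kW

P = 1082.9 kW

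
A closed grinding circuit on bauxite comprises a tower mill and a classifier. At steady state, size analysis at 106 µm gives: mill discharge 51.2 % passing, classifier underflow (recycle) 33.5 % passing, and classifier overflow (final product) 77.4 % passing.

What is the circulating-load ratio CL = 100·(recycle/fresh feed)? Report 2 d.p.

CL = 148.02 %

Balance %-passing 106 µm (r = R/F):
d + r·d = r·u + o → r(d−u) = o−d
r = (77.4 − 51.2)/(51.2 − 33.5) = 26.2/17.7 = 1.4802
CL = 100·r = 148.02 %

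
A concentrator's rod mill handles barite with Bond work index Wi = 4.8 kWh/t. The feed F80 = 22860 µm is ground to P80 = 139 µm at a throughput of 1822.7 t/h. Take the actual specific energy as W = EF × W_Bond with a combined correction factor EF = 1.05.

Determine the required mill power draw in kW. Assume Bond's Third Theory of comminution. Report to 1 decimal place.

W = 10 Wi / √P80 − 10 Wi / √F80
W = 10·4.8·(1/√139 − 1/√22860) = 10·4.8·(0.078205) = 3.7538 kWh/t
With EF = 1.05: W = 3.7538·1.05 = 3.9415 kWh/t
Mill draw = 3.9415 × 1822.7 = 7184.2 kW

P = 7184.2 kW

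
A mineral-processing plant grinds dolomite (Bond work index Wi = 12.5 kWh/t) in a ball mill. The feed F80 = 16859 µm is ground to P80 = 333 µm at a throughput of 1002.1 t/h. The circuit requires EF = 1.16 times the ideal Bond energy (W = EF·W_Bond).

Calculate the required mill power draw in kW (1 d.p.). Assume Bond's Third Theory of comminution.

Bond:  W = 10 Wi (1/√P − 1/√F)
W = 10·12.5·(1/√333 − 1/√16859) = 10·12.5·(0.047098) = 5.8873 kWh/t
W_actual = 1.16 × 5.8873 = 6.8292 kWh/t
P_mill = W·ṁ = 6.8292·1002.1 = 6843.6 kW

P = 6843.6 kW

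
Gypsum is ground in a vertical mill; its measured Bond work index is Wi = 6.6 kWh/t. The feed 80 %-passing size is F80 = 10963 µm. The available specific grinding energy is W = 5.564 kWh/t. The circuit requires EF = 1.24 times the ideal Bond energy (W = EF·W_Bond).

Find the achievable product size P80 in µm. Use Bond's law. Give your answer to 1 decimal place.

W = 10·Wi·(P80^(-½) − F80^(-½))
W_Bond = W / EF = 5.564 / 1.24 = 4.4871 kWh/t
1/√P80 = 1/√F80 + W_Bond/(10·Wi)
  = 4.4871/(10·6.6) + 1/√10963 = 0.067986 + 0.009551 = 0.077537
P80 = (1/0.077537)² = 12.8971² = 166.33 µm

P80 = 166.3 µm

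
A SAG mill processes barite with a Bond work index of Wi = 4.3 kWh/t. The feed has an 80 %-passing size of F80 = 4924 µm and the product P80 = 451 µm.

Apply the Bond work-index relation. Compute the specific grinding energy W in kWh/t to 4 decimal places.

W = 1.4120 kWh/t

W = 10 Wi / √P80 − 10 Wi / √F80
1/√451 = 0.047088;  1/√4924 = 0.014251
W = 10·4.3·(0.047088 − 0.014251) = 1.4120 kWh/t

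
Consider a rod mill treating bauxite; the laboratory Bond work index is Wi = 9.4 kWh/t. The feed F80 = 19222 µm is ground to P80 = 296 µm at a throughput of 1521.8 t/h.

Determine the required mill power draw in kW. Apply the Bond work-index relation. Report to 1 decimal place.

P = 7282.8 kW

W = 10 Wi / √P80 − 10 Wi / √F80
W = 10·9.4·(1/√296 − 1/√19222) = 10·9.4·(0.050911) = 4.7856 kWh/t
Mill draw = 4.7856 × 1521.8 = 7282.8 kW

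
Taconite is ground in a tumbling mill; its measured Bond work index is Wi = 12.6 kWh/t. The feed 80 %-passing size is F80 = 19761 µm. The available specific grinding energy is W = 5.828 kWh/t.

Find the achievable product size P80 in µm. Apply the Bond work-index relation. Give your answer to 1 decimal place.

Bond: W = 10·Wi·(1/√P80 − 1/√F80)
P80^(−½) = W/(10 Wi) + F80^(−½)
  = 5.8280/(10·12.6) + 1/√19761 = 0.046254 + 0.007114 = 0.053368
P80 = (1/0.053368)² = 18.7379² = 351.11 µm

P80 = 351.1 µm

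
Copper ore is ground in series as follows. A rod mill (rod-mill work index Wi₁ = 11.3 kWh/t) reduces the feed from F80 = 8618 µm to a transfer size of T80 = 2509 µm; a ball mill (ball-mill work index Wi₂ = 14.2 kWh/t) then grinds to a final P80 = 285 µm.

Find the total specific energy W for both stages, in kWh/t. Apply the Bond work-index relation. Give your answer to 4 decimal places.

Bond: W = 10·Wi·(1/√P80 − 1/√F80)
Stage 1 (8618→2509 µm, Wi₁=11.3): W₁ = 10·11.3·(0.019964 − 0.010772) = 1.0387 kWh/t
Stage 2 (2509→285 µm, Wi₂=14.2): W₂ = 10·14.2·(0.059235 − 0.019964) = 5.5765 kWh/t
W = W₁ + W₂ = 1.0387 + 5.5765 = 6.6152 kWh/t

W = 6.6152 kWh/t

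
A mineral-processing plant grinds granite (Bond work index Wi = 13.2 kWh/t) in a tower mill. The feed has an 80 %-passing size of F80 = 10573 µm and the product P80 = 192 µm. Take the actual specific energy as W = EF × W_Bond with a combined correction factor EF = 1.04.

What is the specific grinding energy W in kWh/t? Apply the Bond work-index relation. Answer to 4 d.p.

W = 8.5722 kWh/t

W = 10 Wi (P80^-0.5 − F80^-0.5)
1/√192 = 0.072169;  1/√10573 = 0.009725
W = 10·13.2·(0.072169 − 0.009725) = 8.2425 kWh/t
W_actual = 1.04 × 8.2425 = 8.5722 kWh/t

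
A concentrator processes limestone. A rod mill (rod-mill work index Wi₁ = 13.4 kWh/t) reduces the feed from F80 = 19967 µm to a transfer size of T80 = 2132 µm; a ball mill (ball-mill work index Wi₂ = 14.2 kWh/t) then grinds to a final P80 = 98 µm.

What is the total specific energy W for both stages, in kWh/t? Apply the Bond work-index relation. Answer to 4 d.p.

W = 13.2226 kWh/t

W = 10 Wi / √P80 − 10 Wi / √F80
Stage 1 (19967→2132 µm, Wi₁=13.4): W₁ = 10·13.4·(0.021657 − 0.007077) = 1.9538 kWh/t
Stage 2 (2132→98 µm, Wi₂=14.2): W₂ = 10·14.2·(0.101015 − 0.021657) = 11.2688 kWh/t
W = W₁ + W₂ = 1.9538 + 11.2688 = 13.2226 kWh/t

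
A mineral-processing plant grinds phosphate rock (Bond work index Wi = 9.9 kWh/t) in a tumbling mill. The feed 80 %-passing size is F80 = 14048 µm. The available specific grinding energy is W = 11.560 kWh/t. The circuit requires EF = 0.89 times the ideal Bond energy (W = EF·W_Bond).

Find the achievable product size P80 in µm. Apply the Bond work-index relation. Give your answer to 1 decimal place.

P80 = 51.3 µm

W = 10·Wi·[P80^(−½) − F80^(−½)]
W_Bond = W / EF = 11.560 / 0.89 = 12.9888 kWh/t
1/√P80 = 1/√F80 + W_Bond/(10·Wi)
  = 12.9888/(10·9.9) + 1/√14048 = 0.131200 + 0.008437 = 0.139637
P80 = (1/0.139637)² = 7.1614² = 51.29 µm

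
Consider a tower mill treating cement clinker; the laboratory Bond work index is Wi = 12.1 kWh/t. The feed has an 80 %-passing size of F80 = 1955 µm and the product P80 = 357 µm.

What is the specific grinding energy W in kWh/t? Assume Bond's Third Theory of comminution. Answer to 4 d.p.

W = 10 Wi (P80^-0.5 − F80^-0.5)
1/√357 = 0.052926;  1/√1955 = 0.022617
W = 10·12.1·(0.052926 − 0.022617) = 3.6674 kWh/t

W = 3.6674 kWh/t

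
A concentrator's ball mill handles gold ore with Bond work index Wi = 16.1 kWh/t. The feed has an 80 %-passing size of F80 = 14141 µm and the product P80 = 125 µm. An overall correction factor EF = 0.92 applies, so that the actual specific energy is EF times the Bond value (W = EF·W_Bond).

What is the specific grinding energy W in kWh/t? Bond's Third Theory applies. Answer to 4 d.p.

W = 10 Wi (1/√P80 − 1/√F80)  [Bond]
1/√125 = 0.089443;  1/√14141 = 0.008409
W = 10·16.1·(0.089443 − 0.008409) = 13.0464 kWh/t
With EF = 0.92: W = 13.0464·0.92 = 12.0027 kWh/t

W = 12.0027 kWh/t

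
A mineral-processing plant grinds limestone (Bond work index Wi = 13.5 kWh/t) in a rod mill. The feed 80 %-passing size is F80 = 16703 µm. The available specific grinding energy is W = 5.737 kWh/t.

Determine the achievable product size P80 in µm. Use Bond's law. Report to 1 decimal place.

W = 10·Wi·[P80^(−½) − F80^(−½)]
P80^-0.5 = F80^-0.5 + W/(10 Wi)
  = 5.7370/(10·13.5) + 1/√16703 = 0.042496 + 0.007738 = 0.050234
P80 = (1/0.050234)² = 19.9069² = 396.28 µm

P80 = 396.3 µm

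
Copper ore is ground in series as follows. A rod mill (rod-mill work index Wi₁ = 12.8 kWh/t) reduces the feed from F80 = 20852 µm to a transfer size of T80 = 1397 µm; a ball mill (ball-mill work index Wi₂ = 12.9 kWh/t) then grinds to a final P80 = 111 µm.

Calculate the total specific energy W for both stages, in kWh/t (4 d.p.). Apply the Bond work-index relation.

Bond:  W = 10 Wi (1/√P − 1/√F)
Stage 1 (20852→1397 µm, Wi₁=12.8): W₁ = 10·12.8·(0.026755 − 0.006925) = 2.5382 kWh/t
Stage 2 (1397→111 µm, Wi₂=12.9): W₂ = 10·12.9·(0.094916 − 0.026755) = 8.7928 kWh/t
W = W₁ + W₂ = 2.5382 + 8.7928 = 11.3310 kWh/t

W = 11.3310 kWh/t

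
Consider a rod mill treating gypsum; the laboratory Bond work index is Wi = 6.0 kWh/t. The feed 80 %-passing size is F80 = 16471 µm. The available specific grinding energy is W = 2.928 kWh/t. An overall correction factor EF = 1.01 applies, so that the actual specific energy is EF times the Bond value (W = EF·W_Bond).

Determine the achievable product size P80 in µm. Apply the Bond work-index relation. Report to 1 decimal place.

P80 = 317.6 µm

W = 10·Wi·[P80^(−½) − F80^(−½)]
W_Bond = W / EF = 2.928 / 1.01 = 2.8990 kWh/t
P80^(−½) = W_Bond/(10 Wi) + F80^(−½)
  = 2.8990/(10·6.0) + 1/√16471 = 0.048317 + 0.007792 = 0.056109
P80 = (1/0.056109)² = 17.8226² = 317.64 µm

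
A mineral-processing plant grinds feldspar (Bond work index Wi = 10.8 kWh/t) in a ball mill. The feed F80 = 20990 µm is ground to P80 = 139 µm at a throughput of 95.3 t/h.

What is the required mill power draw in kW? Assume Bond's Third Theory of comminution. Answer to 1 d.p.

Bond:  W = 10 Wi (1/√P − 1/√F)
W = 10·10.8·(1/√139 − 1/√20990) = 10·10.8·(0.077917) = 8.4150 kWh/t
P_mill = W·ṁ = 8.4150·95.3 = 801.9 kW

P = 801.9 kW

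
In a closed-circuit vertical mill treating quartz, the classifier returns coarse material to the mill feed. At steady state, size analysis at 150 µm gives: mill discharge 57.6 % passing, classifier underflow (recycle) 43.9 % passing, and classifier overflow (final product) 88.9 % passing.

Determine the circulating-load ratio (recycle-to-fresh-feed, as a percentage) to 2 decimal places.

CL = 228.47 %

Let r = R/F. Size balance at 150 µm:
d + r·d = r·u + o → r(d−u) = o−d
r = (88.9 − 57.6)/(57.6 − 43.9) = 31.3/13.7 = 2.2847
CL = 100·r = 228.47 %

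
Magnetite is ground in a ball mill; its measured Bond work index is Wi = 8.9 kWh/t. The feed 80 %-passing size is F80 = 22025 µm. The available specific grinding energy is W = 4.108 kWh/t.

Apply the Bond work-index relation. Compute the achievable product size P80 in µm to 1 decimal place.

P80 = 357.4 µm

Bond:  W = 10 Wi (1/√P − 1/√F)
P80^(−½) = W/(10 Wi) + F80^(−½)
  = 4.1080/(10·8.9) + 1/√22025 = 0.046157 + 0.006738 = 0.052895
P80 = (1/0.052895)² = 18.9052² = 357.41 µm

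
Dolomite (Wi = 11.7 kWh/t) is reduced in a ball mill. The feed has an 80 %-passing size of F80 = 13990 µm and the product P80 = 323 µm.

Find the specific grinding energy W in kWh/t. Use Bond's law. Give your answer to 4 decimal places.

W = 5.5209 kWh/t

Bond:  W = 10 Wi (1/√P − 1/√F)
1/√323 = 0.055641;  1/√13990 = 0.008455
W = 10·11.7·(0.055641 − 0.008455) = 5.5209 kWh/t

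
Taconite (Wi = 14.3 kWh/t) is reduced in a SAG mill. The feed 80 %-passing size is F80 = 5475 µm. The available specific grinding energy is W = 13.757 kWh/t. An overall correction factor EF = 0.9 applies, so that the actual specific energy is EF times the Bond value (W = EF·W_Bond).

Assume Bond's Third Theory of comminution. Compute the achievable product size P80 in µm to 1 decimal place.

W = 10 Wi (P80^-0.5 − F80^-0.5)
W_Bond = W / EF = 13.757 / 0.9 = 15.2856 kWh/t
P80^-0.5 = F80^-0.5 + W_Bond/(10 Wi)
  = 15.2856/(10·14.3) + 1/√5475 = 0.106892 + 0.013515 = 0.120407
P80 = (1/0.120407)² = 8.3052² = 68.98 µm

P80 = 69.0 µm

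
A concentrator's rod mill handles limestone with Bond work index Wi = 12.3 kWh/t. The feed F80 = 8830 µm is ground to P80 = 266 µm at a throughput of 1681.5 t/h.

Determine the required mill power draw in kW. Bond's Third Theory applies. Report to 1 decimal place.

P = 10480.2 kW

W = 10·Wi·(P80^(-½) − F80^(-½))
W = 10·12.3·(1/√266 − 1/√8830) = 10·12.3·(0.050672) = 6.2327 kWh/t
P = W·T = 6.2327·1681.5 = 10480.2 kW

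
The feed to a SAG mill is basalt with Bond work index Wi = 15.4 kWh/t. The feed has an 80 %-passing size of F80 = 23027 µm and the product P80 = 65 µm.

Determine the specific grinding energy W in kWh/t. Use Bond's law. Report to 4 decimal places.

W = 18.0865 kWh/t

W_Bond = 10·Wi·(1/√P₈₀ − 1/√F₈₀)
1/√65 = 0.124035;  1/√23027 = 0.006590
W = 10·15.4·(0.124035 − 0.006590) = 18.0865 kWh/t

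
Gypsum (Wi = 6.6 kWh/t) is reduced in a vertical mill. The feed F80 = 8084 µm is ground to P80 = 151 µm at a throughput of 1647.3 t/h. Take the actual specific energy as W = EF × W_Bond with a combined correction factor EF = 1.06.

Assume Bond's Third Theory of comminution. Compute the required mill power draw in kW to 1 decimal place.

W_Bond = 10·Wi·(1/√P₈₀ − 1/√F₈₀)
W = 10·6.6·(1/√151 − 1/√8084) = 10·6.6·(0.070257) = 4.6369 kWh/t
W_actual = 1.06 × 4.6369 = 4.9152 kWh/t
P_mill = W·ṁ = 4.9152·1647.3 = 8096.7 kW

P = 8096.7 kW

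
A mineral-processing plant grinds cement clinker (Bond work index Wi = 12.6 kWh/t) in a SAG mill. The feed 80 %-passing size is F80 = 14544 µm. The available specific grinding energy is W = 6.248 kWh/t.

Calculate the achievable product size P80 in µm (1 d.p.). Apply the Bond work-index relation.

W = 10 Wi / √P80 − 10 Wi / √F80
1/√P80 = 1/√F80 + W/(10·Wi)
  = 6.2480/(10·12.6) + 1/√14544 = 0.049587 + 0.008292 = 0.057879
P80 = (1/0.057879)² = 17.2773² = 298.51 µm

P80 = 298.5 µm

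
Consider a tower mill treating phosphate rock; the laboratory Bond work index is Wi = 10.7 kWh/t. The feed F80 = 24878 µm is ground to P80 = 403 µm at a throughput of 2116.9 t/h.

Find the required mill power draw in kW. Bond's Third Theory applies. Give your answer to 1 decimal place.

W = 10 Wi (P80^-0.5 − F80^-0.5)
W = 10·10.7·(1/√403 − 1/√24878) = 10·10.7·(0.043474) = 4.6517 kWh/t
Power = W × throughput = 4.6517 kWh/t × 2116.9 t/h = 9847.1 kW

P = 9847.1 kW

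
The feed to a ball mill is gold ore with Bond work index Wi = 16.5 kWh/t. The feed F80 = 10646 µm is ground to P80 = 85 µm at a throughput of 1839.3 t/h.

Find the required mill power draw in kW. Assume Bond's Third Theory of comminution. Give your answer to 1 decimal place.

W = 10·Wi·[P80^(−½) − F80^(−½)]
W = 10·16.5·(1/√85 − 1/√10646) = 10·16.5·(0.098773) = 16.2976 kWh/t
Mill draw = 16.2976 × 1839.3 = 29976.2 kW

P = 29976.2 kW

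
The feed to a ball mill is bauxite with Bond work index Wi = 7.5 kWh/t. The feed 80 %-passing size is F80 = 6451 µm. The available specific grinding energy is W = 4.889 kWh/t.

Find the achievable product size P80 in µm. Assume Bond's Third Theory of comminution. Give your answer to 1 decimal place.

P80 = 165.9 µm

W_Bond = 10·Wi·(1/√P₈₀ − 1/√F₈₀)
⇒ 1/√P80 = W/(10·Wi) + 1/√F80
  = 4.8890/(10·7.5) + 1/√6451 = 0.065187 + 0.012450 = 0.077637
P80 = (1/0.077637)² = 12.8804² = 165.91 µm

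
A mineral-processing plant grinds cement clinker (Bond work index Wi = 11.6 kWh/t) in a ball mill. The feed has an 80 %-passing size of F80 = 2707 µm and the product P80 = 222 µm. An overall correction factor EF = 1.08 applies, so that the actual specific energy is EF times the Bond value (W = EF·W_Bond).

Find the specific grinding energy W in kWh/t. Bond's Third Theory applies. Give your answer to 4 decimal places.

W = 6.0003 kWh/t

Bond:  W = 10 Wi (1/√P − 1/√F)
1/√222 = 0.067116;  1/√2707 = 0.019220
W = 10·11.6·(0.067116 − 0.019220) = 5.5559 kWh/t
With EF = 1.08: W = 5.5559·1.08 = 6.0003 kWh/t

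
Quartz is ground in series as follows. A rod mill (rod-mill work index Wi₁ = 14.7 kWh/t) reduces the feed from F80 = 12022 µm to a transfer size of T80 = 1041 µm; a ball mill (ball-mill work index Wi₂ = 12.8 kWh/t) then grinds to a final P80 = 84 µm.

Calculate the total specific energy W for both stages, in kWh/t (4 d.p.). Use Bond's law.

W = 10 Wi / √P80 − 10 Wi / √F80
Stage 1 (12022→1041 µm, Wi₁=14.7): W₁ = 10·14.7·(0.030994 − 0.009120) = 3.2154 kWh/t
Stage 2 (1041→84 µm, Wi₂=12.8): W₂ = 10·12.8·(0.109109 − 0.030994) = 9.9987 kWh/t
W = W₁ + W₂ = 3.2154 + 9.9987 = 13.2141 kWh/t

W = 13.2141 kWh/t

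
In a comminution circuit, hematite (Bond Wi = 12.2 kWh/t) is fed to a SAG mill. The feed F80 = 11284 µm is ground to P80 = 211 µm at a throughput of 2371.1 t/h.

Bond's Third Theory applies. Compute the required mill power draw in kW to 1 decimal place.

P = 17191.3 kW

Bond: W = 10·Wi·(1/√P80 − 1/√F80)
W = 10·12.2·(1/√211 − 1/√11284) = 10·12.2·(0.059429) = 7.2503 kWh/t
Power = W × throughput = 7.2503 kWh/t × 2371.1 t/h = 17191.3 kW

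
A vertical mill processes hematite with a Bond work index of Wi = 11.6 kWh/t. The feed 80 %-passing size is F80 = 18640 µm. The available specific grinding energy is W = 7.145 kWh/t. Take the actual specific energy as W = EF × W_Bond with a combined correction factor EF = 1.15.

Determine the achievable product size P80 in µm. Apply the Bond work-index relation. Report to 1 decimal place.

P80 = 269.8 µm

Bond:  W = 10 Wi (1/√P − 1/√F)
W_Bond = W / EF = 7.145 / 1.15 = 6.2130 kWh/t
P80^(−½) = W_Bond/(10 Wi) + F80^(−½)
  = 6.2130/(10·11.6) + 1/√18640 = 0.053561 + 0.007324 = 0.060885
P80 = (1/0.060885)² = 16.4244² = 269.76 µm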